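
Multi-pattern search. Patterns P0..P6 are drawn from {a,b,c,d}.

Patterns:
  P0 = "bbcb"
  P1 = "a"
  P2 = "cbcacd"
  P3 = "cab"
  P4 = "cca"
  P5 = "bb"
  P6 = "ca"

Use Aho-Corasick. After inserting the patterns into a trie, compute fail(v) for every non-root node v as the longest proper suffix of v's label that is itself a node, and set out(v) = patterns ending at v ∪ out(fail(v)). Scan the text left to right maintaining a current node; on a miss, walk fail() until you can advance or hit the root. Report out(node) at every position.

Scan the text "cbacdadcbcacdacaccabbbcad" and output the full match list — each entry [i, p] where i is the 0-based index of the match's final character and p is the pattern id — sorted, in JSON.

Build:
Trie (insert patterns):
  0='ε' goto a→5 b→1 c→6
  1='b' goto b→2
  2='bb' goto c→3  ←P5
  3='bbc' goto b→4
  4='bbcb' goto ·  ←P0
  5='a' goto ·  ←P1
  6='c' goto a→12 b→7 c→14
  7='cb' goto c→8
  8='cbc' goto a→9
  9='cbca' goto c→10
  10='cbcac' goto d→11
  11='cbcacd' goto ·  ←P2
  12='ca' goto b→13  ←P6
  13='cab' goto ·  ←P3
  14='cc' goto a→15
  15='cca' goto ·  ←P4

BFS fail/out derivation:
  n1('b'): parent n0 fail=0; on 'b' 0 → fail=0;  out ∅∪∅=∅
  n5('a'): parent n0 fail=0; on 'a' 0 → fail=0;  out {1}∪∅={1}
  n6('c'): parent n0 fail=0; on 'c' 0 → fail=0;  out ∅∪∅=∅
  n2('bb'): parent n1 fail=0; on 'b' 0 → fail=1;  out {5}∪∅={5}
  n7('cb'): parent n6 fail=0; on 'b' 0 → fail=1;  out ∅∪∅=∅
  n12('ca'): parent n6 fail=0; on 'a' 0 → fail=5;  out {6}∪{1}={1,6}
  n14('cc'): parent n6 fail=0; on 'c' 0 → fail=6;  out ∅∪∅=∅
  n3('bbc'): parent n2 fail=1; on 'c' 1→0 → fail=6;  out ∅∪∅=∅
  n8('cbc'): parent n7 fail=1; on 'c' 1→0 → fail=6;  out ∅∪∅=∅
  n13('cab'): parent n12 fail=5; on 'b' 5→0 → fail=1;  out {3}∪∅={3}
  n15('cca'): parent n14 fail=6; on 'a' 6 → fail=12;  out {4}∪{1,6}={1,4,6}
  n4('bbcb'): parent n3 fail=6; on 'b' 6 → fail=7;  out {0}∪∅={0}
  n9('cbca'): parent n8 fail=6; on 'a' 6 → fail=12;  out ∅∪{1,6}={1,6}
  n10('cbcac'): parent n9 fail=12; on 'c' 12→5→0 → fail=6;  out ∅∪∅=∅
  n11('cbcacd'): parent n10 fail=6; on 'd' 6→0 → fail=0;  out {2}∪∅={2}

Text stream:
pos 0 'c': at 6
pos 1 'b': at 7
pos 2 'a': at 5 (fail-walked)  ** P1@[2:2]
pos 3 'c': at 6 (fail-walked)
pos 4 'd': at 0 (fail-walked)
pos 5 'a': at 5  ** P1@[5:5]
pos 6 'd': at 0 (fail-walked)
pos 7 'c': at 6
pos 8 'b': at 7
pos 9 'c': at 8
pos 10 'a': at 9  ** P1@[10:10],P6@[9:10]
pos 11 'c': at 10
pos 12 'd': at 11  ** P2@[7:12]
pos 13 'a': at 5 (fail-walked)  ** P1@[13:13]
pos 14 'c': at 6 (fail-walked)
pos 15 'a': at 12  ** P1@[15:15],P6@[14:15]
pos 16 'c': at 6 (fail-walked)
pos 17 'c': at 14
pos 18 'a': at 15  ** P1@[18:18],P4@[16:18],P6@[17:18]
pos 19 'b': at 13 (fail-walked)  ** P3@[17:19]
pos 20 'b': at 2 (fail-walked)  ** P5@[19:20]
pos 21 'b': at 2 (fail-walked)  ** P5@[20:21]
pos 22 'c': at 3
pos 23 'a': at 12 (fail-walked)  ** P1@[23:23],P6@[22:23]
pos 24 'd': at 0 (fail-walked)

Matches: [[2,1],[5,1],[10,1],[10,6],[12,2],[13,1],[15,1],[15,6],[18,1],[18,4],[18,6],[19,3],[20,5],[21,5],[23,1],[23,6]]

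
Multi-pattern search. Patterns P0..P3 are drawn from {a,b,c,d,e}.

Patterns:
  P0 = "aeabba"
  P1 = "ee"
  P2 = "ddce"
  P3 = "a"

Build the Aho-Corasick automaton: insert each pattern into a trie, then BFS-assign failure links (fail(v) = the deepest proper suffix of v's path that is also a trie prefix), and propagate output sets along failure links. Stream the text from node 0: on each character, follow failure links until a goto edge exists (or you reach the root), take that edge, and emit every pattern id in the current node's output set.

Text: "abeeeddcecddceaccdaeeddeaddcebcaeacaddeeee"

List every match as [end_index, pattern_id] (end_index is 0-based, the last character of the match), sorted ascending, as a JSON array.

Build:
Trie (insert patterns):
  0='ε' goto a→1 d→9 e→7
  1='a' goto e→2  ←P3
  2='ae' goto a→3
  3='aea' goto b→4
  4='aeab' goto b→5
  5='aeabb' goto a→6
  6='aeabba' goto ·  ←P0
  7='e' goto e→8
  8='ee' goto ·  ←P1
  9='d' goto d→10
  10='dd' goto c→11
  11='ddc' goto e→12
  12='ddce' goto ·  ←P2

BFS fail/out derivation:
  fail(1) 'a': from fail(0)=0 chase 'a': 0 ⇒ 0;  out={3}∪out(0)={3}
  fail(7) 'e': from fail(0)=0 chase 'e': 0 ⇒ 0;  out=∅∪out(0)=∅
  fail(9) 'd': from fail(0)=0 chase 'd': 0 ⇒ 0;  out=∅∪out(0)=∅
  fail(2) 'ae': from fail(1)=0 chase 'e': 0 ⇒ 7;  out=∅∪out(7)=∅
  fail(8) 'ee': from fail(7)=0 chase 'e': 0 ⇒ 7;  out={1}∪out(7)={1}
  fail(10) 'dd': from fail(9)=0 chase 'd': 0 ⇒ 9;  out=∅∪out(9)=∅
  fail(3) 'aea': from fail(2)=7 chase 'a': 7→0 ⇒ 1;  out=∅∪out(1)={3}
  fail(11) 'ddc': from fail(10)=9 chase 'c': 9→0 ⇒ 0;  out=∅∪out(0)=∅
  fail(4) 'aeab': from fail(3)=1 chase 'b': 1→0 ⇒ 0;  out=∅∪out(0)=∅
  fail(12) 'ddce': from fail(11)=0 chase 'e': 0 ⇒ 7;  out={2}∪out(7)={2}
  fail(5) 'aeabb': from fail(4)=0 chase 'b': 0 ⇒ 0;  out=∅∪out(0)=∅
  fail(6) 'aeabba': from fail(5)=0 chase 'a': 0 ⇒ 1;  out={0}∪out(1)={0,3}

Run:
i=0 'a': node 0→1  → match P3@[0:0]
i=1 'b': node 1→0 (via fail)
i=2 'e': node 0→7
i=3 'e': node 7→8  → match P1@[2:3]
i=4 'e': node 8→8 (via fail)  → match P1@[3:4]
i=5 'd': node 8→9 (via fail)
i=6 'd': node 9→10
i=7 'c': node 10→11
i=8 'e': node 11→12  → match P2@[5:8]
i=9 'c': node 12→0 (via fail)
i=10 'd': node 0→9
i=11 'd': node 9→10
i=12 'c': node 10→11
i=13 'e': node 11→12  → match P2@[10:13]
i=14 'a': node 12→1 (via fail)  → match P3@[14:14]
i=15 'c': node 1→0 (via fail)
i=16 'c': node 0→0
i=17 'd': node 0→9
i=18 'a': node 9→1 (via fail)  → match P3@[18:18]
i=19 'e': node 1→2
i=20 'e': node 2→8 (via fail)  → match P1@[19:20]
i=21 'd': node 8→9 (via fail)
i=22 'd': node 9→10
i=23 'e': node 10→7 (via fail)
i=24 'a': node 7→1 (via fail)  → match P3@[24:24]
i=25 'd': node 1→9 (via fail)
i=26 'd': node 9→10
i=27 'c': node 10→11
i=28 'e': node 11→12  → match P2@[25:28]
i=29 'b': node 12→0 (via fail)
i=30 'c': node 0→0
i=31 'a': node 0→1  → match P3@[31:31]
i=32 'e': node 1→2
i=33 'a': node 2→3  → match P3@[33:33]
i=34 'c': node 3→0 (via fail)
i=35 'a': node 0→1  → match P3@[35:35]
i=36 'd': node 1→9 (via fail)
i=37 'd': node 9→10
i=38 'e': node 10→7 (via fail)
i=39 'e': node 7→8  → match P1@[38:39]
i=40 'e': node 8→8 (via fail)  → match P1@[39:40]
i=41 'e': node 8→8 (via fail)  → match P1@[40:41]

All matches (sorted): [[0,3],[3,1],[4,1],[8,2],[13,2],[14,3],[18,3],[20,1],[24,3],[28,2],[31,3],[33,3],[35,3],[39,1],[40,1],[41,1]]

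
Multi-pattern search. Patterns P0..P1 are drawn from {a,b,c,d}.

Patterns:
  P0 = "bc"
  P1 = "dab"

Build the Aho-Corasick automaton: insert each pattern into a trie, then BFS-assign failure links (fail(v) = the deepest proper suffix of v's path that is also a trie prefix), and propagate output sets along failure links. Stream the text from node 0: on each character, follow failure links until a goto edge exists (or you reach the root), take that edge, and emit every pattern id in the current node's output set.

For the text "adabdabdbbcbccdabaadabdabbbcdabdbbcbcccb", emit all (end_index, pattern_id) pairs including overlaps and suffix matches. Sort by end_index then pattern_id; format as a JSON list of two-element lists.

Build automaton:
Trie nodes:
  0='ε' goto b→1 d→3
  1='b' goto c→2
  2='bc' goto ·  ←P0
  3='d' goto a→4
  4='da' goto b→5
  5='dab' goto ·  ←P1

BFS fail/out derivation:
  n1('b'): parent n0 fail=0; on 'b' 0 → fail=0;  out ∅∪∅=∅
  n3('d'): parent n0 fail=0; on 'd' 0 → fail=0;  out ∅∪∅=∅
  n2('bc'): parent n1 fail=0; on 'c' 0 → fail=0;  out {0}∪∅={0}
  n4('da'): parent n3 fail=0; on 'a' 0 → fail=0;  out ∅∪∅=∅
  n5('dab'): parent n4 fail=0; on 'b' 0 → fail=1;  out {1}∪∅={1}

Run:
i=0 'a': node 0→0
i=1 'd': node 0→3
i=2 'a': node 3→4
i=3 'b': node 4→5  ** P1@[1:3]
i=4 'd': node 5→3 (fail-walked)
i=5 'a': node 3→4
i=6 'b': node 4→5  ** P1@[4:6]
i=7 'd': node 5→3 (fail-walked)
i=8 'b': node 3→1 (fail-walked)
i=9 'b': node 1→1 (fail-walked)
i=10 'c': node 1→2  ** P0@[9:10]
i=11 'b': node 2→1 (fail-walked)
i=12 'c': node 1→2  ** P0@[11:12]
i=13 'c': node 2→0 (fail-walked)
i=14 'd': node 0→3
i=15 'a': node 3→4
i=16 'b': node 4→5  ** P1@[14:16]
i=17 'a': node 5→0 (fail-walked)
i=18 'a': node 0→0
i=19 'd': node 0→3
i=20 'a': node 3→4
i=21 'b': node 4→5  ** P1@[19:21]
i=22 'd': node 5→3 (fail-walked)
i=23 'a': node 3→4
i=24 'b': node 4→5  ** P1@[22:24]
i=25 'b': node 5→1 (fail-walked)
i=26 'b': node 1→1 (fail-walked)
i=27 'c': node 1→2  ** P0@[26:27]
i=28 'd': node 2→3 (fail-walked)
i=29 'a': node 3→4
i=30 'b': node 4→5  ** P1@[28:30]
i=31 'd': node 5→3 (fail-walked)
i=32 'b': node 3→1 (fail-walked)
i=33 'b': node 1→1 (fail-walked)
i=34 'c': node 1→2  ** P0@[33:34]
i=35 'b': node 2→1 (fail-walked)
i=36 'c': node 1→2  ** P0@[35:36]
i=37 'c': node 2→0 (fail-walked)
i=38 'c': node 0→0
i=39 'b': node 0→1

All matches (sorted): [[3,1],[6,1],[10,0],[12,0],[16,1],[21,1],[24,1],[27,0],[30,1],[34,0],[36,0]]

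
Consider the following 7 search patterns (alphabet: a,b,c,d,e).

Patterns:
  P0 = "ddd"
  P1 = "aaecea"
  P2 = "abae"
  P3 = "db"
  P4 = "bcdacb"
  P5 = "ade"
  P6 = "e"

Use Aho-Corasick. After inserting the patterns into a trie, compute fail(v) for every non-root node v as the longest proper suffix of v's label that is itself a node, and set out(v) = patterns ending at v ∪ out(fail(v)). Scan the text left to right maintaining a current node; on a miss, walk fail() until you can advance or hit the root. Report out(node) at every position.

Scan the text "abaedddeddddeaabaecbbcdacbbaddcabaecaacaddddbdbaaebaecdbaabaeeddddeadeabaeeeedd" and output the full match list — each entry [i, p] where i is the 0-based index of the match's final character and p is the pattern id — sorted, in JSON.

Construct AC machine:
Trie (insert patterns):
  n0 'ε': a→4 b→14 d→1 e→22
  n1 'd': b→13 d→2
  n2 'dd': d→3
  n3 'ddd': ·  [P0 ends]
  n4 'a': a→5 b→10 d→20
  n5 'aa': e→6
  n6 'aae': c→7
  n7 'aaec': e→8
  n8 'aaece': a→9
  n9 'aaecea': ·  [P1 ends]
  n10 'ab': a→11
  n11 'aba': e→12
  n12 'abae': ·  [P2 ends]
  n13 'db': ·  [P3 ends]
  n14 'b': c→15
  n15 'bc': d→16
  n16 'bcd': a→17
  n17 'bcda': c→18
  n18 'bcdac': b→19
  n19 'bcdacb': ·  [P4 ends]
  n20 'ad': e→21
  n21 'ade': ·  [P5 ends]
  n22 'e': ·  [P6 ends]

Failure links (BFS by depth):
  n1('d'): parent n0 fail=0; on 'd' 0 → fail=0;  out ∅∪∅=∅
  n4('a'): parent n0 fail=0; on 'a' 0 → fail=0;  out ∅∪∅=∅
  n14('b'): parent n0 fail=0; on 'b' 0 → fail=0;  out ∅∪∅=∅
  n22('e'): parent n0 fail=0; on 'e' 0 → fail=0;  out {6}∪∅={6}
  n2('dd'): parent n1 fail=0; on 'd' 0 → fail=1;  out ∅∪∅=∅
  n5('aa'): parent n4 fail=0; on 'a' 0 → fail=4;  out ∅∪∅=∅
  n10('ab'): parent n4 fail=0; on 'b' 0 → fail=14;  out ∅∪∅=∅
  n13('db'): parent n1 fail=0; on 'b' 0 → fail=14;  out {3}∪∅={3}
  n15('bc'): parent n14 fail=0; on 'c' 0 → fail=0;  out ∅∪∅=∅
  n20('ad'): parent n4 fail=0; on 'd' 0 → fail=1;  out ∅∪∅=∅
  n3('ddd'): parent n2 fail=1; on 'd' 1 → fail=2;  out {0}∪∅={0}
  n6('aae'): parent n5 fail=4; on 'e' 4→0 → fail=22;  out ∅∪{6}={6}
  n11('aba'): parent n10 fail=14; on 'a' 14→0 → fail=4;  out ∅∪∅=∅
  n16('bcd'): parent n15 fail=0; on 'd' 0 → fail=1;  out ∅∪∅=∅
  n21('ade'): parent n20 fail=1; on 'e' 1→0 → fail=22;  out {5}∪{6}={5,6}
  n7('aaec'): parent n6 fail=22; on 'c' 22→0 → fail=0;  out ∅∪∅=∅
  n12('abae'): parent n11 fail=4; on 'e' 4→0 → fail=22;  out {2}∪{6}={2,6}
  n17('bcda'): parent n16 fail=1; on 'a' 1→0 → fail=4;  out ∅∪∅=∅
  n8('aaece'): parent n7 fail=0; on 'e' 0 → fail=22;  out ∅∪{6}={6}
  n18('bcdac'): parent n17 fail=4; on 'c' 4→0 → fail=0;  out ∅∪∅=∅
  n9('aaecea'): parent n8 fail=22; on 'a' 22→0 → fail=4;  out {1}∪∅={1}
  n19('bcdacb'): parent n18 fail=0; on 'b' 0 → fail=14;  out {4}∪∅={4}

Run:
i=0 'a': node 0→4
i=1 'b': node 4→10
i=2 'a': node 10→11
i=3 'e': node 11→12  → match P2@[0:3],P6@[3:3]
i=4 'd': node 12→1 (fail-walked)
i=5 'd': node 1→2
i=6 'd': node 2→3  → match P0@[4:6]
i=7 'e': node 3→22 (fail-walked)  → match P6@[7:7]
i=8 'd': node 22→1 (fail-walked)
i=9 'd': node 1→2
i=10 'd': node 2→3  → match P0@[8:10]
i=11 'd': node 3→3 (fail-walked)  → match P0@[9:11]
i=12 'e': node 3→22 (fail-walked)  → match P6@[12:12]
i=13 'a': node 22→4 (fail-walked)
i=14 'a': node 4→5
i=15 'b': node 5→10 (fail-walked)
i=16 'a': node 10→11
i=17 'e': node 11→12  → match P2@[14:17],P6@[17:17]
i=18 'c': node 12→0 (fail-walked)
i=19 'b': node 0→14
i=20 'b': node 14→14 (fail-walked)
i=21 'c': node 14→15
i=22 'd': node 15→16
i=23 'a': node 16→17
i=24 'c': node 17→18
i=25 'b': node 18→19  → match P4@[20:25]
i=26 'b': node 19→14 (fail-walked)
i=27 'a': node 14→4 (fail-walked)
i=28 'd': node 4→20
i=29 'd': node 20→2 (fail-walked)
i=30 'c': node 2→0 (fail-walked)
i=31 'a': node 0→4
i=32 'b': node 4→10
i=33 'a': node 10→11
i=34 'e': node 11→12  → match P2@[31:34],P6@[34:34]
i=35 'c': node 12→0 (fail-walked)
i=36 'a': node 0→4
i=37 'a': node 4→5
i=38 'c': node 5→0 (fail-walked)
i=39 'a': node 0→4
i=40 'd': node 4→20
i=41 'd': node 20→2 (fail-walked)
i=42 'd': node 2→3  → match P0@[40:42]
i=43 'd': node 3→3 (fail-walked)  → match P0@[41:43]
i=44 'b': node 3→13 (fail-walked)  → match P3@[43:44]
i=45 'd': node 13→1 (fail-walked)
i=46 'b': node 1→13  → match P3@[45:46]
i=47 'a': node 13→4 (fail-walked)
i=48 'a': node 4→5
i=49 'e': node 5→6  → match P6@[49:49]
i=50 'b': node 6→14 (fail-walked)
i=51 'a': node 14→4 (fail-walked)
i=52 'e': node 4→22 (fail-walked)  → match P6@[52:52]
i=53 'c': node 22→0 (fail-walked)
i=54 'd': node 0→1
i=55 'b': node 1→13  → match P3@[54:55]
i=56 'a': node 13→4 (fail-walked)
i=57 'a': node 4→5
i=58 'b': node 5→10 (fail-walked)
i=59 'a': node 10→11
i=60 'e': node 11→12  → match P2@[57:60],P6@[60:60]
i=61 'e': node 12→22 (fail-walked)  → match P6@[61:61]
i=62 'd': node 22→1 (fail-walked)
i=63 'd': node 1→2
i=64 'd': node 2→3  → match P0@[62:64]
i=65 'd': node 3→3 (fail-walked)  → match P0@[63:65]
i=66 'e': node 3→22 (fail-walked)  → match P6@[66:66]
i=67 'a': node 22→4 (fail-walked)
i=68 'd': node 4→20
i=69 'e': node 20→21  → match P5@[67:69],P6@[69:69]
i=70 'a': node 21→4 (fail-walked)
i=71 'b': node 4→10
i=72 'a': node 10→11
i=73 'e': node 11→12  → match P2@[70:73],P6@[73:73]
i=74 'e': node 12→22 (fail-walked)  → match P6@[74:74]
i=75 'e': node 22→22 (fail-walked)  → match P6@[75:75]
i=76 'e': node 22→22 (fail-walked)  → match P6@[76:76]
i=77 'd': node 22→1 (fail-walked)
i=78 'd': node 1→2

All matches (sorted): [[3,2],[3,6],[6,0],[7,6],[10,0],[11,0],[12,6],[17,2],[17,6],[25,4],[34,2],[34,6],[42,0],[43,0],[44,3],[46,3],[49,6],[52,6],[55,3],[60,2],[60,6],[61,6],[64,0],[65,0],[66,6],[69,5],[69,6],[73,2],[73,6],[74,6],[75,6],[76,6]]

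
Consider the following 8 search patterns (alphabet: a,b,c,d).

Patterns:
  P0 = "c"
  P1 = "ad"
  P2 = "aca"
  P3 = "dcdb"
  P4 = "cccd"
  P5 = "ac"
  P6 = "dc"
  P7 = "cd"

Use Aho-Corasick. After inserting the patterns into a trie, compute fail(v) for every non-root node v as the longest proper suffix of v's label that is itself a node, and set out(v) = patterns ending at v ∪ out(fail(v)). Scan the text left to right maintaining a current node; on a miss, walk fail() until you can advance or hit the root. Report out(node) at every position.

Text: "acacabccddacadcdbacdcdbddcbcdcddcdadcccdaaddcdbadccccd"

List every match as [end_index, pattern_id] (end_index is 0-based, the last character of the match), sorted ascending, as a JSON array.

Build:
Trie (insert patterns):
  n0 'ε': a→2 c→1 d→6
  n1 'c': c→10 d→13  [P0 ends]
  n2 'a': c→4 d→3
  n3 'ad': ·  [P1 ends]
  n4 'ac': a→5  [P5 ends]
  n5 'aca': ·  [P2 ends]
  n6 'd': c→7
  n7 'dc': d→8  [P6 ends]
  n8 'dcd': b→9
  n9 'dcdb': ·  [P3 ends]
  n10 'cc': c→11
  n11 'ccc': d→12
  n12 'cccd': ·  [P4 ends]
  n13 'cd': ·  [P7 ends]

Failure links (BFS by depth):
  fail(1) 'c': from fail(0)=0 chase 'c': 0 ⇒ 0;  out={0}∪out(0)={0}
  fail(2) 'a': from fail(0)=0 chase 'a': 0 ⇒ 0;  out=∅∪out(0)=∅
  fail(6) 'd': from fail(0)=0 chase 'd': 0 ⇒ 0;  out=∅∪out(0)=∅
  fail(3) 'ad': from fail(2)=0 chase 'd': 0 ⇒ 6;  out={1}∪out(6)={1}
  fail(4) 'ac': from fail(2)=0 chase 'c': 0 ⇒ 1;  out={5}∪out(1)={0,5}
  fail(7) 'dc': from fail(6)=0 chase 'c': 0 ⇒ 1;  out={6}∪out(1)={0,6}
  fail(10) 'cc': from fail(1)=0 chase 'c': 0 ⇒ 1;  out=∅∪out(1)={0}
  fail(13) 'cd': from fail(1)=0 chase 'd': 0 ⇒ 6;  out={7}∪out(6)={7}
  fail(5) 'aca': from fail(4)=1 chase 'a': 1→0 ⇒ 2;  out={2}∪out(2)={2}
  fail(8) 'dcd': from fail(7)=1 chase 'd': 1 ⇒ 13;  out=∅∪out(13)={7}
  fail(11) 'ccc': from fail(10)=1 chase 'c': 1 ⇒ 10;  out=∅∪out(10)={0}
  fail(9) 'dcdb': from fail(8)=13 chase 'b': 13→6→0 ⇒ 0;  out={3}∪out(0)={3}
  fail(12) 'cccd': from fail(11)=10 chase 'd': 10→1 ⇒ 13;  out={4}∪out(13)={4,7}

Text stream:
[0] read 'a'  n0⇒n2
[1] read 'c'  n2⇒n4  ** P0@[1:1],P5@[0:1]
[2] read 'a'  n4⇒n5  ** P2@[0:2]
[3] read 'c'  n5⇒n4 (fail-walked)  ** P0@[3:3],P5@[2:3]
[4] read 'a'  n4⇒n5  ** P2@[2:4]
[5] read 'b'  n5⇒n0 (fail-walked)
[6] read 'c'  n0⇒n1  ** P0@[6:6]
[7] read 'c'  n1⇒n10  ** P0@[7:7]
[8] read 'd'  n10⇒n13 (fail-walked)  ** P7@[7:8]
[9] read 'd'  n13⇒n6 (fail-walked)
[10] read 'a'  n6⇒n2 (fail-walked)
[11] read 'c'  n2⇒n4  ** P0@[11:11],P5@[10:11]
[12] read 'a'  n4⇒n5  ** P2@[10:12]
[13] read 'd'  n5⇒n3 (fail-walked)  ** P1@[12:13]
[14] read 'c'  n3⇒n7 (fail-walked)  ** P0@[14:14],P6@[13:14]
[15] read 'd'  n7⇒n8  ** P7@[14:15]
[16] read 'b'  n8⇒n9  ** P3@[13:16]
[17] read 'a'  n9⇒n2 (fail-walked)
[18] read 'c'  n2⇒n4  ** P0@[18:18],P5@[17:18]
[19] read 'd'  n4⇒n13 (fail-walked)  ** P7@[18:19]
[20] read 'c'  n13⇒n7 (fail-walked)  ** P0@[20:20],P6@[19:20]
[21] read 'd'  n7⇒n8  ** P7@[20:21]
[22] read 'b'  n8⇒n9  ** P3@[19:22]
[23] read 'd'  n9⇒n6 (fail-walked)
[24] read 'd'  n6⇒n6 (fail-walked)
[25] read 'c'  n6⇒n7  ** P0@[25:25],P6@[24:25]
[26] read 'b'  n7⇒n0 (fail-walked)
[27] read 'c'  n0⇒n1  ** P0@[27:27]
[28] read 'd'  n1⇒n13  ** P7@[27:28]
[29] read 'c'  n13⇒n7 (fail-walked)  ** P0@[29:29],P6@[28:29]
[30] read 'd'  n7⇒n8  ** P7@[29:30]
[31] read 'd'  n8⇒n6 (fail-walked)
[32] read 'c'  n6⇒n7  ** P0@[32:32],P6@[31:32]
[33] read 'd'  n7⇒n8  ** P7@[32:33]
[34] read 'a'  n8⇒n2 (fail-walked)
[35] read 'd'  n2⇒n3  ** P1@[34:35]
[36] read 'c'  n3⇒n7 (fail-walked)  ** P0@[36:36],P6@[35:36]
[37] read 'c'  n7⇒n10 (fail-walked)  ** P0@[37:37]
[38] read 'c'  n10⇒n11  ** P0@[38:38]
[39] read 'd'  n11⇒n12  ** P4@[36:39],P7@[38:39]
[40] read 'a'  n12⇒n2 (fail-walked)
[41] read 'a'  n2⇒n2 (fail-walked)
[42] read 'd'  n2⇒n3  ** P1@[41:42]
[43] read 'd'  n3⇒n6 (fail-walked)
[44] read 'c'  n6⇒n7  ** P0@[44:44],P6@[43:44]
[45] read 'd'  n7⇒n8  ** P7@[44:45]
[46] read 'b'  n8⇒n9  ** P3@[43:46]
[47] read 'a'  n9⇒n2 (fail-walked)
[48] read 'd'  n2⇒n3  ** P1@[47:48]
[49] read 'c'  n3⇒n7 (fail-walked)  ** P0@[49:49],P6@[48:49]
[50] read 'c'  n7⇒n10 (fail-walked)  ** P0@[50:50]
[51] read 'c'  n10⇒n11  ** P0@[51:51]
[52] read 'c'  n11⇒n11 (fail-walked)  ** P0@[52:52]
[53] read 'd'  n11⇒n12  ** P4@[50:53],P7@[52:53]

Matches: [[1,0],[1,5],[2,2],[3,0],[3,5],[4,2],[6,0],[7,0],[8,7],[11,0],[11,5],[12,2],[13,1],[14,0],[14,6],[15,7],[16,3],[18,0],[18,5],[19,7],[20,0],[20,6],[21,7],[22,3],[25,0],[25,6],[27,0],[28,7],[29,0],[29,6],[30,7],[32,0],[32,6],[33,7],[35,1],[36,0],[36,6],[37,0],[38,0],[39,4],[39,7],[42,1],[44,0],[44,6],[45,7],[46,3],[48,1],[49,0],[49,6],[50,0],[51,0],[52,0],[53,4],[53,7]]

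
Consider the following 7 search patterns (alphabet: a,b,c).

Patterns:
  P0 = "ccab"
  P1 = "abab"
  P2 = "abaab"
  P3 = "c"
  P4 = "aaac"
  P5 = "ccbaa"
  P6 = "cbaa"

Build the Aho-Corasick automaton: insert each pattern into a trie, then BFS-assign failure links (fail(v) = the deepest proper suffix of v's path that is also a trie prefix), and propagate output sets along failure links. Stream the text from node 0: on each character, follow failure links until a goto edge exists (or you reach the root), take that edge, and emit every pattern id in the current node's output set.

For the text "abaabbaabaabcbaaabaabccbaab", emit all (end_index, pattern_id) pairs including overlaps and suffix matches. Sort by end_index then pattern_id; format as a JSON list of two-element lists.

Build automaton:
Trie (insert patterns):
  n0 'ε': a→5 c→1
  n1 'c': b→17 c→2  ←P3
  n2 'cc': a→3 b→14
  n3 'cca': b→4
  n4 'ccab': ·  ←P0
  n5 'a': a→11 b→6
  n6 'ab': a→7
  n7 'aba': a→9 b→8
  n8 'abab': ·  ←P1
  n9 'abaa': b→10
  n10 'abaab': ·  ←P2
  n11 'aa': a→12
  n12 'aaa': c→13
  n13 'aaac': ·  ←P4
  n14 'ccb': a→15
  n15 'ccba': a→16
  n16 'ccbaa': ·  ←P5
  n17 'cb': a→18
  n18 'cba': a→19
  n19 'cbaa': ·  ←P6

Failure links (BFS by depth):
  n1('c'): parent n0 fail=0; on 'c' 0 → fail=0;  out {3}∪∅={3}
  n5('a'): parent n0 fail=0; on 'a' 0 → fail=0;  out ∅∪∅=∅
  n2('cc'): parent n1 fail=0; on 'c' 0 → fail=1;  out ∅∪{3}={3}
  n6('ab'): parent n5 fail=0; on 'b' 0 → fail=0;  out ∅∪∅=∅
  n11('aa'): parent n5 fail=0; on 'a' 0 → fail=5;  out ∅∪∅=∅
  n17('cb'): parent n1 fail=0; on 'b' 0 → fail=0;  out ∅∪∅=∅
  n3('cca'): parent n2 fail=1; on 'a' 1→0 → fail=5;  out ∅∪∅=∅
  n7('aba'): parent n6 fail=0; on 'a' 0 → fail=5;  out ∅∪∅=∅
  n12('aaa'): parent n11 fail=5; on 'a' 5 → fail=11;  out ∅∪∅=∅
  n14('ccb'): parent n2 fail=1; on 'b' 1 → fail=17;  out ∅∪∅=∅
  n18('cba'): parent n17 fail=0; on 'a' 0 → fail=5;  out ∅∪∅=∅
  n4('ccab'): parent n3 fail=5; on 'b' 5 → fail=6;  out {0}∪∅={0}
  n8('abab'): parent n7 fail=5; on 'b' 5 → fail=6;  out {1}∪∅={1}
  n9('abaa'): parent n7 fail=5; on 'a' 5 → fail=11;  out ∅∪∅=∅
  n13('aaac'): parent n12 fail=11; on 'c' 11→5→0 → fail=1;  out {4}∪{3}={3,4}
  n15('ccba'): parent n14 fail=17; on 'a' 17 → fail=18;  out ∅∪∅=∅
  n19('cbaa'): parent n18 fail=5; on 'a' 5 → fail=11;  out {6}∪∅={6}
  n10('abaab'): parent n9 fail=11; on 'b' 11→5 → fail=6;  out {2}∪∅={2}
  n16('ccbaa'): parent n15 fail=18; on 'a' 18 → fail=19;  out {5}∪{6}={5,6}

Run:
pos 0 'a': at 5
pos 1 'b': at 6
pos 2 'a': at 7
pos 3 'a': at 9
pos 4 'b': at 10  ** P2@[0:4]
pos 5 'b': at 0 (via fail)
pos 6 'a': at 5
pos 7 'a': at 11
pos 8 'b': at 6 (via fail)
pos 9 'a': at 7
pos 10 'a': at 9
pos 11 'b': at 10  ** P2@[7:11]
pos 12 'c': at 1 (via fail)  ** P3@[12:12]
pos 13 'b': at 17
pos 14 'a': at 18
pos 15 'a': at 19  ** P6@[12:15]
pos 16 'a': at 12 (via fail)
pos 17 'b': at 6 (via fail)
pos 18 'a': at 7
pos 19 'a': at 9
pos 20 'b': at 10  ** P2@[16:20]
pos 21 'c': at 1 (via fail)  ** P3@[21:21]
pos 22 'c': at 2  ** P3@[22:22]
pos 23 'b': at 14
pos 24 'a': at 15
pos 25 'a': at 16  ** P5@[21:25],P6@[22:25]
pos 26 'b': at 6 (via fail)

Matches: [[4,2],[11,2],[12,3],[15,6],[20,2],[21,3],[22,3],[25,5],[25,6]]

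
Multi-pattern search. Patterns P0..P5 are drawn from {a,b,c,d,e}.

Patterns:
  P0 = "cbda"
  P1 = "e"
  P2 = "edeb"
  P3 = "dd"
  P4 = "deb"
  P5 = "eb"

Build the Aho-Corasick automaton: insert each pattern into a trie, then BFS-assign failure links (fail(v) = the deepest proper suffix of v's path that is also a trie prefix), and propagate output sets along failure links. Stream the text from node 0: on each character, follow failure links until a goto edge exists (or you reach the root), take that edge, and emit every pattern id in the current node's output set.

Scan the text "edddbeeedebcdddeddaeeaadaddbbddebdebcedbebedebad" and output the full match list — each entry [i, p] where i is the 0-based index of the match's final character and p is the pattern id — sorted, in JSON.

Construct AC machine:
Trie nodes:
  n0 'ε': c→1 d→9 e→5
  n1 'c': b→2
  n2 'cb': d→3
  n3 'cbd': a→4
  n4 'cbda': ·  ←P0
  n5 'e': b→13 d→6  ←P1
  n6 'ed': e→7
  n7 'ede': b→8
  n8 'edeb': ·  ←P2
  n9 'd': d→10 e→11
  n10 'dd': ·  ←P3
  n11 'de': b→12
  n12 'deb': ·  ←P4
  n13 'eb': ·  ←P5

BFS fail/out derivation:
  n1('c'): parent n0 fail=0; on 'c' 0 → fail=0;  out ∅∪∅=∅
  n5('e'): parent n0 fail=0; on 'e' 0 → fail=0;  out {1}∪∅={1}
  n9('d'): parent n0 fail=0; on 'd' 0 → fail=0;  out ∅∪∅=∅
  n2('cb'): parent n1 fail=0; on 'b' 0 → fail=0;  out ∅∪∅=∅
  n6('ed'): parent n5 fail=0; on 'd' 0 → fail=9;  out ∅∪∅=∅
  n10('dd'): parent n9 fail=0; on 'd' 0 → fail=9;  out {3}∪∅={3}
  n11('de'): parent n9 fail=0; on 'e' 0 → fail=5;  out ∅∪{1}={1}
  n13('eb'): parent n5 fail=0; on 'b' 0 → fail=0;  out {5}∪∅={5}
  n3('cbd'): parent n2 fail=0; on 'd' 0 → fail=9;  out ∅∪∅=∅
  n7('ede'): parent n6 fail=9; on 'e' 9 → fail=11;  out ∅∪{1}={1}
  n12('deb'): parent n11 fail=5; on 'b' 5 → fail=13;  out {4}∪{5}={4,5}
  n4('cbda'): parent n3 fail=9; on 'a' 9→0 → fail=0;  out {0}∪∅={0}
  n8('edeb'): parent n7 fail=11; on 'b' 11 → fail=12;  out {2}∪{4,5}={2,4,5}

Scan:
pos 0 'e': at 5  emit P1@[0:0]
pos 1 'd': at 6
pos 2 'd': at 10 ·f  emit P3@[1:2]
pos 3 'd': at 10 ·f  emit P3@[2:3]
pos 4 'b': at 0 ·f
pos 5 'e': at 5  emit P1@[5:5]
pos 6 'e': at 5 ·f  emit P1@[6:6]
pos 7 'e': at 5 ·f  emit P1@[7:7]
pos 8 'd': at 6
pos 9 'e': at 7  emit P1@[9:9]
pos 10 'b': at 8  emit P2@[7:10],P4@[8:10],P5@[9:10]
pos 11 'c': at 1 ·f
pos 12 'd': at 9 ·f
pos 13 'd': at 10  emit P3@[12:13]
pos 14 'd': at 10 ·f  emit P3@[13:14]
pos 15 'e': at 11 ·f  emit P1@[15:15]
pos 16 'd': at 6 ·f
pos 17 'd': at 10 ·f  emit P3@[16:17]
pos 18 'a': at 0 ·f
pos 19 'e': at 5  emit P1@[19:19]
pos 20 'e': at 5 ·f  emit P1@[20:20]
pos 21 'a': at 0 ·f
pos 22 'a': at 0
pos 23 'd': at 9
pos 24 'a': at 0 ·f
pos 25 'd': at 9
pos 26 'd': at 10  emit P3@[25:26]
pos 27 'b': at 0 ·f
pos 28 'b': at 0
pos 29 'd': at 9
pos 30 'd': at 10  emit P3@[29:30]
pos 31 'e': at 11 ·f  emit P1@[31:31]
pos 32 'b': at 12  emit P4@[30:32],P5@[31:32]
pos 33 'd': at 9 ·f
pos 34 'e': at 11  emit P1@[34:34]
pos 35 'b': at 12  emit P4@[33:35],P5@[34:35]
pos 36 'c': at 1 ·f
pos 37 'e': at 5 ·f  emit P1@[37:37]
pos 38 'd': at 6
pos 39 'b': at 0 ·f
pos 40 'e': at 5  emit P1@[40:40]
pos 41 'b': at 13  emit P5@[40:41]
pos 42 'e': at 5 ·f  emit P1@[42:42]
pos 43 'd': at 6
pos 44 'e': at 7  emit P1@[44:44]
pos 45 'b': at 8  emit P2@[42:45],P4@[43:45],P5@[44:45]
pos 46 'a': at 0 ·f
pos 47 'd': at 9

All matches (sorted): [[0,1],[2,3],[3,3],[5,1],[6,1],[7,1],[9,1],[10,2],[10,4],[10,5],[13,3],[14,3],[15,1],[17,3],[19,1],[20,1],[26,3],[30,3],[31,1],[32,4],[32,5],[34,1],[35,4],[35,5],[37,1],[40,1],[41,5],[42,1],[44,1],[45,2],[45,4],[45,5]]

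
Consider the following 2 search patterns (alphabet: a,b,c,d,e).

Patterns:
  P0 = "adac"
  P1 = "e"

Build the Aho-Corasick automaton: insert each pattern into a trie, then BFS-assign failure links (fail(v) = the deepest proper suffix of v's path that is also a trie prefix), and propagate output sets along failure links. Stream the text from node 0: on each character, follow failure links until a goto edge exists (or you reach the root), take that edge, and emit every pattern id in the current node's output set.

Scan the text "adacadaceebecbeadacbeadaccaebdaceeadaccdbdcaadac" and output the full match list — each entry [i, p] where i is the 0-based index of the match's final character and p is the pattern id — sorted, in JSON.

Construct AC machine:
Trie nodes:
  n0 'ε': a→1 e→5
  n1 'a': d→2
  n2 'ad': a→3
  n3 'ada': c→4
  n4 'adac': ·  ←P0
  n5 'e': ·  ←P1

BFS fail/out derivation:
  n1('a'): parent n0 fail=0; on 'a' 0 → fail=0;  out ∅∪∅=∅
  n5('e'): parent n0 fail=0; on 'e' 0 → fail=0;  out {1}∪∅={1}
  n2('ad'): parent n1 fail=0; on 'd' 0 → fail=0;  out ∅∪∅=∅
  n3('ada'): parent n2 fail=0; on 'a' 0 → fail=1;  out ∅∪∅=∅
  n4('adac'): parent n3 fail=1; on 'c' 1→0 → fail=0;  out {0}∪∅={0}

Text stream:
i=0 'a': node 0→1
i=1 'd': node 1→2
i=2 'a': node 2→3
i=3 'c': node 3→4  ** P0@[0:3]
i=4 'a': node 4→1 ·f
i=5 'd': node 1→2
i=6 'a': node 2→3
i=7 'c': node 3→4  ** P0@[4:7]
i=8 'e': node 4→5 ·f  ** P1@[8:8]
i=9 'e': node 5→5 ·f  ** P1@[9:9]
i=10 'b': node 5→0 ·f
i=11 'e': node 0→5  ** P1@[11:11]
i=12 'c': node 5→0 ·f
i=13 'b': node 0→0
i=14 'e': node 0→5  ** P1@[14:14]
i=15 'a': node 5→1 ·f
i=16 'd': node 1→2
i=17 'a': node 2→3
i=18 'c': node 3→4  ** P0@[15:18]
i=19 'b': node 4→0 ·f
i=20 'e': node 0→5  ** P1@[20:20]
i=21 'a': node 5→1 ·f
i=22 'd': node 1→2
i=23 'a': node 2→3
i=24 'c': node 3→4  ** P0@[21:24]
i=25 'c': node 4→0 ·f
i=26 'a': node 0→1
i=27 'e': node 1→5 ·f  ** P1@[27:27]
i=28 'b': node 5→0 ·f
i=29 'd': node 0→0
i=30 'a': node 0→1
i=31 'c': node 1→0 ·f
i=32 'e': node 0→5  ** P1@[32:32]
i=33 'e': node 5→5 ·f  ** P1@[33:33]
i=34 'a': node 5→1 ·f
i=35 'd': node 1→2
i=36 'a': node 2→3
i=37 'c': node 3→4  ** P0@[34:37]
i=38 'c': node 4→0 ·f
i=39 'd': node 0→0
i=40 'b': node 0→0
i=41 'd': node 0→0
i=42 'c': node 0→0
i=43 'a': node 0→1
i=44 'a': node 1→1 ·f
i=45 'd': node 1→2
i=46 'a': node 2→3
i=47 'c': node 3→4  ** P0@[44:47]

Matches: [[3,0],[7,0],[8,1],[9,1],[11,1],[14,1],[18,0],[20,1],[24,0],[27,1],[32,1],[33,1],[37,0],[47,0]]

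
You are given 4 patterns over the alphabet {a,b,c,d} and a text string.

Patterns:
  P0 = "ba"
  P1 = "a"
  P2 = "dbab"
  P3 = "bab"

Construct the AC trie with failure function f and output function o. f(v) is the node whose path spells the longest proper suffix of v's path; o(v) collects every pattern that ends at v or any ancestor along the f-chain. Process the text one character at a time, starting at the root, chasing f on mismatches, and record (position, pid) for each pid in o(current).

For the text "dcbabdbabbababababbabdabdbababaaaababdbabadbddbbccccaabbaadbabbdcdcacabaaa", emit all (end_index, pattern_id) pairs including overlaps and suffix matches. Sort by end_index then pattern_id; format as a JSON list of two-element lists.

Build automaton:
Trie nodes:
  n0 'ε': a→3 b→1 d→4
  n1 'b': a→2
  n2 'ba': b→8  ←P0
  n3 'a': ·  ←P1
  n4 'd': b→5
  n5 'db': a→6
  n6 'dba': b→7
  n7 'dbab': ·  ←P2
  n8 'bab': ·  ←P3

Failure links (BFS by depth):
  n1('b'): parent n0 fail=0; on 'b' 0 → fail=0;  out ∅∪∅=∅
  n3('a'): parent n0 fail=0; on 'a' 0 → fail=0;  out {1}∪∅={1}
  n4('d'): parent n0 fail=0; on 'd' 0 → fail=0;  out ∅∪∅=∅
  n2('ba'): parent n1 fail=0; on 'a' 0 → fail=3;  out {0}∪{1}={0,1}
  n5('db'): parent n4 fail=0; on 'b' 0 → fail=1;  out ∅∪∅=∅
  n6('dba'): parent n5 fail=1; on 'a' 1 → fail=2;  out ∅∪{0,1}={0,1}
  n8('bab'): parent n2 fail=3; on 'b' 3→0 → fail=1;  out {3}∪∅={3}
  n7('dbab'): parent n6 fail=2; on 'b' 2 → fail=8;  out {2}∪{3}={2,3}

Run:
i=0 'd': node 0→4
i=1 'c': node 4→0 ·f
i=2 'b': node 0→1
i=3 'a': node 1→2  emit P0@[2:3],P1@[3:3]
i=4 'b': node 2→8  emit P3@[2:4]
i=5 'd': node 8→4 ·f
i=6 'b': node 4→5
i=7 'a': node 5→6  emit P0@[6:7],P1@[7:7]
i=8 'b': node 6→7  emit P2@[5:8],P3@[6:8]
i=9 'b': node 7→1 ·f
i=10 'a': node 1→2  emit P0@[9:10],P1@[10:10]
i=11 'b': node 2→8  emit P3@[9:11]
i=12 'a': node 8→2 ·f  emit P0@[11:12],P1@[12:12]
i=13 'b': node 2→8  emit P3@[11:13]
i=14 'a': node 8→2 ·f  emit P0@[13:14],P1@[14:14]
i=15 'b': node 2→8  emit P3@[13:15]
i=16 'a': node 8→2 ·f  emit P0@[15:16],P1@[16:16]
i=17 'b': node 2→8  emit P3@[15:17]
i=18 'b': node 8→1 ·f
i=19 'a': node 1→2  emit P0@[18:19],P1@[19:19]
i=20 'b': node 2→8  emit P3@[18:20]
i=21 'd': node 8→4 ·f
i=22 'a': node 4→3 ·f  emit P1@[22:22]
i=23 'b': node 3→1 ·f
i=24 'd': node 1→4 ·f
i=25 'b': node 4→5
i=26 'a': node 5→6  emit P0@[25:26],P1@[26:26]
i=27 'b': node 6→7  emit P2@[24:27],P3@[25:27]
i=28 'a': node 7→2 ·f  emit P0@[27:28],P1@[28:28]
i=29 'b': node 2→8  emit P3@[27:29]
i=30 'a': node 8→2 ·f  emit P0@[29:30],P1@[30:30]
i=31 'a': node 2→3 ·f  emit P1@[31:31]
i=32 'a': node 3→3 ·f  emit P1@[32:32]
i=33 'a': node 3→3 ·f  emit P1@[33:33]
i=34 'b': node 3→1 ·f
i=35 'a': node 1→2  emit P0@[34:35],P1@[35:35]
i=36 'b': node 2→8  emit P3@[34:36]
i=37 'd': node 8→4 ·f
i=38 'b': node 4→5
i=39 'a': node 5→6  emit P0@[38:39],P1@[39:39]
i=40 'b': node 6→7  emit P2@[37:40],P3@[38:40]
i=41 'a': node 7→2 ·f  emit P0@[40:41],P1@[41:41]
i=42 'd': node 2→4 ·f
i=43 'b': node 4→5
i=44 'd': node 5→4 ·f
i=45 'd': node 4→4 ·f
i=46 'b': node 4→5
i=47 'b': node 5→1 ·f
i=48 'c': node 1→0 ·f
i=49 'c': node 0→0
i=50 'c': node 0→0
i=51 'c': node 0→0
i=52 'a': node 0→3  emit P1@[52:52]
i=53 'a': node 3→3 ·f  emit P1@[53:53]
i=54 'b': node 3→1 ·f
i=55 'b': node 1→1 ·f
i=56 'a': node 1→2  emit P0@[55:56],P1@[56:56]
i=57 'a': node 2→3 ·f  emit P1@[57:57]
i=58 'd': node 3→4 ·f
i=59 'b': node 4→5
i=60 'a': node 5→6  emit P0@[59:60],P1@[60:60]
i=61 'b': node 6→7  emit P2@[58:61],P3@[59:61]
i=62 'b': node 7→1 ·f
i=63 'd': node 1→4 ·f
i=64 'c': node 4→0 ·f
i=65 'd': node 0→4
i=66 'c': node 4→0 ·f
i=67 'a': node 0→3  emit P1@[67:67]
i=68 'c': node 3→0 ·f
i=69 'a': node 0→3  emit P1@[69:69]
i=70 'b': node 3→1 ·f
i=71 'a': node 1→2  emit P0@[70:71],P1@[71:71]
i=72 'a': node 2→3 ·f  emit P1@[72:72]
i=73 'a': node 3→3 ·f  emit P1@[73:73]

Result: [[3,0],[3,1],[4,3],[7,0],[7,1],[8,2],[8,3],[10,0],[10,1],[11,3],[12,0],[12,1],[13,3],[14,0],[14,1],[15,3],[16,0],[16,1],[17,3],[19,0],[19,1],[20,3],[22,1],[26,0],[26,1],[27,2],[27,3],[28,0],[28,1],[29,3],[30,0],[30,1],[31,1],[32,1],[33,1],[35,0],[35,1],[36,3],[39,0],[39,1],[40,2],[40,3],[41,0],[41,1],[52,1],[53,1],[56,0],[56,1],[57,1],[60,0],[60,1],[61,2],[61,3],[67,1],[69,1],[71,0],[71,1],[72,1],[73,1]]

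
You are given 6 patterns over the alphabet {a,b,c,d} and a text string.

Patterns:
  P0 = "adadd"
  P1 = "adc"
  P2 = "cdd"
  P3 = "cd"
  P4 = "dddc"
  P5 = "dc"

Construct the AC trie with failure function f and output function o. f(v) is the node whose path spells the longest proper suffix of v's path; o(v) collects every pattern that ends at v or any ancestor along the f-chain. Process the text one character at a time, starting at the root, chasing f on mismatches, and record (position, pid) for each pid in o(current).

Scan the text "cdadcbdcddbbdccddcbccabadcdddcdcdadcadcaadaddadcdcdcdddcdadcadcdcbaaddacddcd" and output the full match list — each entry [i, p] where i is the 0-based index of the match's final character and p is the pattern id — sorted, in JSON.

Build automaton:
Trie (insert patterns):
  0='ε' goto a→1 c→7 d→10
  1='a' goto d→2
  2='ad' goto a→3 c→6
  3='ada' goto d→4
  4='adad' goto d→5
  5='adadd' goto ·  ←P0
  6='adc' goto ·  ←P1
  7='c' goto d→8
  8='cd' goto d→9  ←P3
  9='cdd' goto ·  ←P2
  10='d' goto c→14 d→11
  11='dd' goto d→12
  12='ddd' goto c→13
  13='dddc' goto ·  ←P4
  14='dc' goto ·  ←P5

Failure links (BFS by depth):
  n1('a'): parent n0 fail=0; on 'a' 0 → fail=0;  out ∅∪∅=∅
  n7('c'): parent n0 fail=0; on 'c' 0 → fail=0;  out ∅∪∅=∅
  n10('d'): parent n0 fail=0; on 'd' 0 → fail=0;  out ∅∪∅=∅
  n2('ad'): parent n1 fail=0; on 'd' 0 → fail=10;  out ∅∪∅=∅
  n8('cd'): parent n7 fail=0; on 'd' 0 → fail=10;  out {3}∪∅={3}
  n11('dd'): parent n10 fail=0; on 'd' 0 → fail=10;  out ∅∪∅=∅
  n14('dc'): parent n10 fail=0; on 'c' 0 → fail=7;  out {5}∪∅={5}
  n3('ada'): parent n2 fail=10; on 'a' 10→0 → fail=1;  out ∅∪∅=∅
  n6('adc'): parent n2 fail=10; on 'c' 10 → fail=14;  out {1}∪{5}={1,5}
  n9('cdd'): parent n8 fail=10; on 'd' 10 → fail=11;  out {2}∪∅={2}
  n12('ddd'): parent n11 fail=10; on 'd' 10 → fail=11;  out ∅∪∅=∅
  n4('adad'): parent n3 fail=1; on 'd' 1 → fail=2;  out ∅∪∅=∅
  n13('dddc'): parent n12 fail=11; on 'c' 11→10 → fail=14;  out {4}∪{5}={4,5}
  n5('adadd'): parent n4 fail=2; on 'd' 2→10 → fail=11;  out {0}∪∅={0}

Scan:
pos 0 'c': at 7
pos 1 'd': at 8  emit P3@[0:1]
pos 2 'a': at 1 (fail-walked)
pos 3 'd': at 2
pos 4 'c': at 6  emit P1@[2:4],P5@[3:4]
pos 5 'b': at 0 (fail-walked)
pos 6 'd': at 10
pos 7 'c': at 14  emit P5@[6:7]
pos 8 'd': at 8 (fail-walked)  emit P3@[7:8]
pos 9 'd': at 9  emit P2@[7:9]
pos 10 'b': at 0 (fail-walked)
pos 11 'b': at 0
pos 12 'd': at 10
pos 13 'c': at 14  emit P5@[12:13]
pos 14 'c': at 7 (fail-walked)
pos 15 'd': at 8  emit P3@[14:15]
pos 16 'd': at 9  emit P2@[14:16]
pos 17 'c': at 14 (fail-walked)  emit P5@[16:17]
pos 18 'b': at 0 (fail-walked)
pos 19 'c': at 7
pos 20 'c': at 7 (fail-walked)
pos 21 'a': at 1 (fail-walked)
pos 22 'b': at 0 (fail-walked)
pos 23 'a': at 1
pos 24 'd': at 2
pos 25 'c': at 6  emit P1@[23:25],P5@[24:25]
pos 26 'd': at 8 (fail-walked)  emit P3@[25:26]
pos 27 'd': at 9  emit P2@[25:27]
pos 28 'd': at 12 (fail-walked)
pos 29 'c': at 13  emit P4@[26:29],P5@[28:29]
pos 30 'd': at 8 (fail-walked)  emit P3@[29:30]
pos 31 'c': at 14 (fail-walked)  emit P5@[30:31]
pos 32 'd': at 8 (fail-walked)  emit P3@[31:32]
pos 33 'a': at 1 (fail-walked)
pos 34 'd': at 2
pos 35 'c': at 6  emit P1@[33:35],P5@[34:35]
pos 36 'a': at 1 (fail-walked)
pos 37 'd': at 2
pos 38 'c': at 6  emit P1@[36:38],P5@[37:38]
pos 39 'a': at 1 (fail-walked)
pos 40 'a': at 1 (fail-walked)
pos 41 'd': at 2
pos 42 'a': at 3
pos 43 'd': at 4
pos 44 'd': at 5  emit P0@[40:44]
pos 45 'a': at 1 (fail-walked)
pos 46 'd': at 2
pos 47 'c': at 6  emit P1@[45:47],P5@[46:47]
pos 48 'd': at 8 (fail-walked)  emit P3@[47:48]
pos 49 'c': at 14 (fail-walked)  emit P5@[48:49]
pos 50 'd': at 8 (fail-walked)  emit P3@[49:50]
pos 51 'c': at 14 (fail-walked)  emit P5@[50:51]
pos 52 'd': at 8 (fail-walked)  emit P3@[51:52]
pos 53 'd': at 9  emit P2@[51:53]
pos 54 'd': at 12 (fail-walked)
pos 55 'c': at 13  emit P4@[52:55],P5@[54:55]
pos 56 'd': at 8 (fail-walked)  emit P3@[55:56]
pos 57 'a': at 1 (fail-walked)
pos 58 'd': at 2
pos 59 'c': at 6  emit P1@[57:59],P5@[58:59]
pos 60 'a': at 1 (fail-walked)
pos 61 'd': at 2
pos 62 'c': at 6  emit P1@[60:62],P5@[61:62]
pos 63 'd': at 8 (fail-walked)  emit P3@[62:63]
pos 64 'c': at 14 (fail-walked)  emit P5@[63:64]
pos 65 'b': at 0 (fail-walked)
pos 66 'a': at 1
pos 67 'a': at 1 (fail-walked)
pos 68 'd': at 2
pos 69 'd': at 11 (fail-walked)
pos 70 'a': at 1 (fail-walked)
pos 71 'c': at 7 (fail-walked)
pos 72 'd': at 8  emit P3@[71:72]
pos 73 'd': at 9  emit P2@[71:73]
pos 74 'c': at 14 (fail-walked)  emit P5@[73:74]
pos 75 'd': at 8 (fail-walked)  emit P3@[74:75]

Matches: [[1,3],[4,1],[4,5],[7,5],[8,3],[9,2],[13,5],[15,3],[16,2],[17,5],[25,1],[25,5],[26,3],[27,2],[29,4],[29,5],[30,3],[31,5],[32,3],[35,1],[35,5],[38,1],[38,5],[44,0],[47,1],[47,5],[48,3],[49,5],[50,3],[51,5],[52,3],[53,2],[55,4],[55,5],[56,3],[59,1],[59,5],[62,1],[62,5],[63,3],[64,5],[72,3],[73,2],[74,5],[75,3]]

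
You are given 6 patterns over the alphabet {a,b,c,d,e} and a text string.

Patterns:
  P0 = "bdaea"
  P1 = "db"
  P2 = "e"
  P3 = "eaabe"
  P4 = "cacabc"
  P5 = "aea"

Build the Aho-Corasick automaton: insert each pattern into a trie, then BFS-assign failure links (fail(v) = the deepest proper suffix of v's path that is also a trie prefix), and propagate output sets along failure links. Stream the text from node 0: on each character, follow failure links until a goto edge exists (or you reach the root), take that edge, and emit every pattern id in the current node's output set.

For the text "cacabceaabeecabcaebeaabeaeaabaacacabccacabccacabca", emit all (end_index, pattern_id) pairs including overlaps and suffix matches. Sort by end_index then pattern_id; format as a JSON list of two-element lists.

Build automaton:
Trie nodes:
  n0 'ε': a→19 b→1 c→13 d→6 e→8
  n1 'b': d→2
  n2 'bd': a→3
  n3 'bda': e→4
  n4 'bdae': a→5
  n5 'bdaea': ·  [P0 ends]
  n6 'd': b→7
  n7 'db': ·  [P1 ends]
  n8 'e': a→9  [P2 ends]
  n9 'ea': a→10
  n10 'eaa': b→11
  n11 'eaab': e→12
  n12 'eaabe': ·  [P3 ends]
  n13 'c': a→14
  n14 'ca': c→15
  n15 'cac': a→16
  n16 'caca': b→17
  n17 'cacab': c→18
  n18 'cacabc': ·  [P4 ends]
  n19 'a': e→20
  n20 'ae': a→21
  n21 'aea': ·  [P5 ends]

Failure links (BFS by depth):
  n1('b'): parent n0 fail=0; on 'b' 0 → fail=0;  out ∅∪∅=∅
  n6('d'): parent n0 fail=0; on 'd' 0 → fail=0;  out ∅∪∅=∅
  n8('e'): parent n0 fail=0; on 'e' 0 → fail=0;  out {2}∪∅={2}
  n13('c'): parent n0 fail=0; on 'c' 0 → fail=0;  out ∅∪∅=∅
  n19('a'): parent n0 fail=0; on 'a' 0 → fail=0;  out ∅∪∅=∅
  n2('bd'): parent n1 fail=0; on 'd' 0 → fail=6;  out ∅∪∅=∅
  n7('db'): parent n6 fail=0; on 'b' 0 → fail=1;  out {1}∪∅={1}
  n9('ea'): parent n8 fail=0; on 'a' 0 → fail=19;  out ∅∪∅=∅
  n14('ca'): parent n13 fail=0; on 'a' 0 → fail=19;  out ∅∪∅=∅
  n20('ae'): parent n19 fail=0; on 'e' 0 → fail=8;  out ∅∪{2}={2}
  n3('bda'): parent n2 fail=6; on 'a' 6→0 → fail=19;  out ∅∪∅=∅
  n10('eaa'): parent n9 fail=19; on 'a' 19→0 → fail=19;  out ∅∪∅=∅
  n15('cac'): parent n14 fail=19; on 'c' 19→0 → fail=13;  out ∅∪∅=∅
  n21('aea'): parent n20 fail=8; on 'a' 8 → fail=9;  out {5}∪∅={5}
  n4('bdae'): parent n3 fail=19; on 'e' 19 → fail=20;  out ∅∪{2}={2}
  n11('eaab'): parent n10 fail=19; on 'b' 19→0 → fail=1;  out ∅∪∅=∅
  n16('caca'): parent n15 fail=13; on 'a' 13 → fail=14;  out ∅∪∅=∅
  n5('bdaea'): parent n4 fail=20; on 'a' 20 → fail=21;  out {0}∪{5}={0,5}
  n12('eaabe'): parent n11 fail=1; on 'e' 1→0 → fail=8;  out {3}∪{2}={2,3}
  n17('cacab'): parent n16 fail=14; on 'b' 14→19→0 → fail=1;  out ∅∪∅=∅
  n18('cacabc'): parent n17 fail=1; on 'c' 1→0 → fail=13;  out {4}∪∅={4}

Run:
pos 0 'c': at 13
pos 1 'a': at 14
pos 2 'c': at 15
pos 3 'a': at 16
pos 4 'b': at 17
pos 5 'c': at 18  emit P4@[0:5]
pos 6 'e': at 8 ·f  emit P2@[6:6]
pos 7 'a': at 9
pos 8 'a': at 10
pos 9 'b': at 11
pos 10 'e': at 12  emit P2@[10:10],P3@[6:10]
pos 11 'e': at 8 ·f  emit P2@[11:11]
pos 12 'c': at 13 ·f
pos 13 'a': at 14
pos 14 'b': at 1 ·f
pos 15 'c': at 13 ·f
pos 16 'a': at 14
pos 17 'e': at 20 ·f  emit P2@[17:17]
pos 18 'b': at 1 ·f
pos 19 'e': at 8 ·f  emit P2@[19:19]
pos 20 'a': at 9
pos 21 'a': at 10
pos 22 'b': at 11
pos 23 'e': at 12  emit P2@[23:23],P3@[19:23]
pos 24 'a': at 9 ·f
pos 25 'e': at 20 ·f  emit P2@[25:25]
pos 26 'a': at 21  emit P5@[24:26]
pos 27 'a': at 10 ·f
pos 28 'b': at 11
pos 29 'a': at 19 ·f
pos 30 'a': at 19 ·f
pos 31 'c': at 13 ·f
pos 32 'a': at 14
pos 33 'c': at 15
pos 34 'a': at 16
pos 35 'b': at 17
pos 36 'c': at 18  emit P4@[31:36]
pos 37 'c': at 13 ·f
pos 38 'a': at 14
pos 39 'c': at 15
pos 40 'a': at 16
pos 41 'b': at 17
pos 42 'c': at 18  emit P4@[37:42]
pos 43 'c': at 13 ·f
pos 44 'a': at 14
pos 45 'c': at 15
pos 46 'a': at 16
pos 47 'b': at 17
pos 48 'c': at 18  emit P4@[43:48]
pos 49 'a': at 14 ·f

Result: [[5,4],[6,2],[10,2],[10,3],[11,2],[17,2],[19,2],[23,2],[23,3],[25,2],[26,5],[36,4],[42,4],[48,4]]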